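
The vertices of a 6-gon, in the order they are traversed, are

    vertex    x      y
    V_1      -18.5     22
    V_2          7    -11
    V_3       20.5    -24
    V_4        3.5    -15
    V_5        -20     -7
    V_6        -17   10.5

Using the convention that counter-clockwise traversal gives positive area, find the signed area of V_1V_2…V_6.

-474.875

Apply the shoelace (surveyor's) formula: 2A = Σ (x_i·y_{i+1} − x_{i+1}·y_i), indices taken mod 6.
Σ = (49.5) + (57.5) + (-223.5) + (-324.5) + (-329) + (-179.75) = -949.75
Signed area = Σ/2 = -474.875 (negative ⇒ clockwise traversal).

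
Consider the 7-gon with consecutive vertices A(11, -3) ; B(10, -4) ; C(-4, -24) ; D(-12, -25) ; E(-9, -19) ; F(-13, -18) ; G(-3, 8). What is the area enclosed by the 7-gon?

Apply the shoelace formula: 2A = Σ (x_i·y_{i+1} − x_{i+1}·y_i), indices taken mod 7.
Σ = (-14) + (-256) + (-188) + (3) + (-85) + (-158) + (-79) = -777
Area = |Σ|/2 = 388.5.

388.5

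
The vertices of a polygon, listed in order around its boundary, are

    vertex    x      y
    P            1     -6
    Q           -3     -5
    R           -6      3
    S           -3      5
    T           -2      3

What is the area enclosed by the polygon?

36.5

Apply the shoelace (surveyor's) formula: 2A = Σ (x_i·y_{i+1} − x_{i+1}·y_i), indices taken mod 5.
Cross-terms: -23, -39, -21, 1, 9  ⇒  Σ = -73
Area = |Σ|/2 = 36.5.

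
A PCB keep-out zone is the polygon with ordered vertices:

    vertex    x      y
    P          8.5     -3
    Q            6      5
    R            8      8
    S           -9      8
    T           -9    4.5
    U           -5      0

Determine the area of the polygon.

136.75

Σ = (60.5) + (8) + (136) + (31.5) + (22.5) + (15) = 273.5
Area = |Σ|/2 = 136.75.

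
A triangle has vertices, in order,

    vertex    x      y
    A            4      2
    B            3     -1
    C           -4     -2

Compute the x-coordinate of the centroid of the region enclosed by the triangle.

1

Apply the shoelace (surveyor's) formula. First the cross-terms c_i = x_i·y_{i+1} − x_{i+1}·y_i:
  -10, -10, 0  ⇒  2A = -20, A = -10.
Then Σ (x_i + x_{i+1})·c_i = -60, so x̄ = -60 / (6·(-10)) = 1.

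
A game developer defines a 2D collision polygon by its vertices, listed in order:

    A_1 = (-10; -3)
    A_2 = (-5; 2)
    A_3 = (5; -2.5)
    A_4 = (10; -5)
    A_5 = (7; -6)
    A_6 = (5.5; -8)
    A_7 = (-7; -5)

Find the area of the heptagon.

Apply Gauss's area formula: 2A = Σ (x_i·y_{i+1} − x_{i+1}·y_i), indices taken mod 7.
A_1→A_2: (-10)(2) − (-5)(-3) = -35
A_2→A_3: (-5)(-2.5) − (5)(2) = 2.5
A_3→A_4: (5)(-5) − (10)(-2.5) = 0
A_4→A_5: (10)(-6) − (7)(-5) = -25
A_5→A_6: (7)(-8) − (5.5)(-6) = -23
A_6→A_7: (5.5)(-5) − (-7)(-8) = -83.5
A_7→A_1: (-7)(-3) − (-10)(-5) = -29
Σ = -193
Area = |Σ|/2 = 96.5.

96.5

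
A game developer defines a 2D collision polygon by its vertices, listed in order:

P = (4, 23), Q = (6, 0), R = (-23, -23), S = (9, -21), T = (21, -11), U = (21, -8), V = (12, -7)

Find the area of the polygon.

536

Apply the shoelace formula: 2A = Σ (x_i·y_{i+1} − x_{i+1}·y_i), indices taken mod 7.
Σ = (-138) + (-138) + (690) + (342) + (63) + (-51) + (304) = 1072
Area = |Σ|/2 = 536.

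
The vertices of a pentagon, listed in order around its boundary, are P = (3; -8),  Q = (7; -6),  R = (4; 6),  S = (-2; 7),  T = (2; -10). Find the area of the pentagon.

Apply Gauss's area formula: 2A = Σ (x_i·y_{i+1} − x_{i+1}·y_i), indices taken mod 5.
P→Q: (3)(-6) − (7)(-8) = 38
Q→R: (7)(6) − (4)(-6) = 66
R→S: (4)(7) − (-2)(6) = 40
S→T: (-2)(-10) − (2)(7) = 6
T→P: (2)(-8) − (3)(-10) = 14
Σ = 164
Area = |Σ|/2 = 82.

82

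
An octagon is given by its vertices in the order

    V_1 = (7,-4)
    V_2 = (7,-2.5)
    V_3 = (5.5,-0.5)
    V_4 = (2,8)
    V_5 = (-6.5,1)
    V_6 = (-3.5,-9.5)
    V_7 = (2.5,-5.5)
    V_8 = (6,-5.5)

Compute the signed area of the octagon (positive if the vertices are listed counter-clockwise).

130.875

Apply the shoelace formula: 2A = Σ (x_i·y_{i+1} − x_{i+1}·y_i), indices taken mod 8.
V_1→V_2: (7)(-2.5) − (7)(-4) = 10.5
V_2→V_3: (7)(-0.5) − (5.5)(-2.5) = 10.25
V_3→V_4: (5.5)(8) − (2)(-0.5) = 45
V_4→V_5: (2)(1) − (-6.5)(8) = 54
V_5→V_6: (-6.5)(-9.5) − (-3.5)(1) = 65.25
V_6→V_7: (-3.5)(-5.5) − (2.5)(-9.5) = 43
V_7→V_8: (2.5)(-5.5) − (6)(-5.5) = 19.25
V_8→V_1: (6)(-4) − (7)(-5.5) = 14.5
Σ = 261.75
Signed area = Σ/2 = 130.875 (positive ⇒ counter-clockwise traversal).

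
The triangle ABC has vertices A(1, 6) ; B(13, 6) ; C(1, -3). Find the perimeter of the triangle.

|AB| = √((12)² + (0)²) = √144 = 12
|BC| = √((-12)² + (-9)²) = √225 = 15
|CA| = √((0)² + (9)²) = √81 = 9
Perimeter = 12 + 15 + 9 = 36.

36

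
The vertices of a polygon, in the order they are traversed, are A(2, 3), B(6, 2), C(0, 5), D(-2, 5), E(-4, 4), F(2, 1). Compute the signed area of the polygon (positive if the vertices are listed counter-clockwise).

15

Apply the shoelace formula: 2A = Σ (x_i·y_{i+1} − x_{i+1}·y_i), indices taken mod 6.
A→B: (2)(2) − (6)(3) = -14
B→C: (6)(5) − (0)(2) = 30
C→D: (0)(5) − (-2)(5) = 10
D→E: (-2)(4) − (-4)(5) = 12
E→F: (-4)(1) − (2)(4) = -12
F→A: (2)(3) − (2)(1) = 4
Σ = 30
Signed area = Σ/2 = 15 (positive ⇒ counter-clockwise traversal).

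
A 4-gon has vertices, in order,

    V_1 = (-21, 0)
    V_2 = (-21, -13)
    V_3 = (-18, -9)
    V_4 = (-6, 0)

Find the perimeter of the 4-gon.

|V_1V_2| = √((0)² + (-13)²) = √169 = 13
|V_2V_3| = √((3)² + (4)²) = √25 = 5
|V_3V_4| = √((12)² + (9)²) = √225 = 15
|V_4V_1| = √((-15)² + (0)²) = √225 = 15
Perimeter = 13 + 5 + 15 + 15 = 48.

48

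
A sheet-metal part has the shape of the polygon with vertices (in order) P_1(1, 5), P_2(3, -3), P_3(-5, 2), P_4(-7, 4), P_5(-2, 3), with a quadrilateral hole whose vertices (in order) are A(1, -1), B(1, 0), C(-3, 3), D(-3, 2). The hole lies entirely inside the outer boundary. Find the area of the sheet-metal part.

Outer boundary:
Apply the shoelace formula: 2A = Σ (x_i·y_{i+1} − x_{i+1}·y_i), indices taken mod 5.
Σ = (-18) + (-9) + (-6) + (-13) + (-13) = -59
Area = |Σ|/2 = 29.5.
Hole:
Apply Gauss's area formula: 2A = Σ (x_i·y_{i+1} − x_{i+1}·y_i), indices taken mod 4.
A→B: (1)(0) − (1)(-1) = 1
B→C: (1)(3) − (-3)(0) = 3
C→D: (-3)(2) − (-3)(3) = 3
D→A: (-3)(-1) − (1)(2) = 1
Σ = 8
Area = |Σ|/2 = 4.
Net area = 29.5 − 4 = 25.5.

25.5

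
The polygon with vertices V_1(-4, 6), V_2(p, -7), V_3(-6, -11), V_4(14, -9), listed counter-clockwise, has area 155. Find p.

-4

The doubled signed area Σ (x_i y_{i+1} − x_{i+1} y_i) is linear in p.
With p=0 it equals 242; the coefficient of p is -17 (from the two edges through V_2).
So -17·p + 242 = 2·155 = 310 ⇒ p = -4.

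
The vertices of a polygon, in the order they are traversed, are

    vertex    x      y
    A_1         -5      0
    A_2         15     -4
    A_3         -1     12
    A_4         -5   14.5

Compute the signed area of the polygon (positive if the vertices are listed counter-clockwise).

Σ = (20) + (176) + (45.5) + (72.5) = 314
Signed area = Σ/2 = 157 (positive ⇒ counter-clockwise traversal).

157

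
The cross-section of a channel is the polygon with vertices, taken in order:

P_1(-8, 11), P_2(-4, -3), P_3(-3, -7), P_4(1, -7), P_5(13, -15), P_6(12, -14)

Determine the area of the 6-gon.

104.5

P_1→P_2: (-8)(-3) − (-4)(11) = 68
P_2→P_3: (-4)(-7) − (-3)(-3) = 19
P_3→P_4: (-3)(-7) − (1)(-7) = 28
P_4→P_5: (1)(-15) − (13)(-7) = 76
P_5→P_6: (13)(-14) − (12)(-15) = -2
P_6→P_1: (12)(11) − (-8)(-14) = 20
Σ = 209
Area = |Σ|/2 = 104.5.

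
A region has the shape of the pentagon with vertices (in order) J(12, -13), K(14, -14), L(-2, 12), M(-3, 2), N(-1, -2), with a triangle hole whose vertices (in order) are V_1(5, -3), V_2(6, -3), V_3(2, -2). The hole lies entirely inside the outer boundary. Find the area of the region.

115

Outer boundary:
Σ = (14) + (140) + (32) + (8) + (37) = 231
Area = |Σ|/2 = 115.5.
Hole:
Apply the shoelace formula: 2A = Σ (x_i·y_{i+1} − x_{i+1}·y_i), indices taken mod 3.
Σ = (3) + (-6) + (4) = 1
Area = |Σ|/2 = 0.5.
Net area = 115.5 − 0.5 = 115.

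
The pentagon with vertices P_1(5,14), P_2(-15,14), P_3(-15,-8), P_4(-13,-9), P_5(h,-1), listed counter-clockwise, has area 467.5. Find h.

12

Write out the shoelace sum; only the two edges meeting at P_5 involve h:
2·Area = [((-13)·(-1) − h·(-9)) + (h·14 − 5·(-1))] + 641
       = 23·h + 659 = 935
⇒ h = 12.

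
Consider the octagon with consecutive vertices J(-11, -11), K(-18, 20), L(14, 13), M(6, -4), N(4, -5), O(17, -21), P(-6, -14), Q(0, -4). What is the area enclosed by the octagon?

Apply the shoelace formula: 2A = Σ (x_i·y_{i+1} − x_{i+1}·y_i), indices taken mod 8.
J→K: (-11)(20) − (-18)(-11) = -418
K→L: (-18)(13) − (14)(20) = -514
L→M: (14)(-4) − (6)(13) = -134
M→N: (6)(-5) − (4)(-4) = -14
N→O: (4)(-21) − (17)(-5) = 1
O→P: (17)(-14) − (-6)(-21) = -364
P→Q: (-6)(-4) − (0)(-14) = 24
Q→J: (0)(-11) − (-11)(-4) = -44
Σ = -1463
Area = |Σ|/2 = 731.5.

731.5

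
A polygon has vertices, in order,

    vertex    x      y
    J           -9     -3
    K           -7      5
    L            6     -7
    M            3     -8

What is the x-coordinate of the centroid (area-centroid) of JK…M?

-256/93

Apply the surveyor's formula. First the cross-terms c_i = x_i·y_{i+1} − x_{i+1}·y_i:
  -66, 19, -27, -81  ⇒  2A = -155, A = -77.5.
Then Σ (x_i + x_{i+1})·c_i = 1280, so x̄ = 1280 / (6·(-77.5)) = -256/93.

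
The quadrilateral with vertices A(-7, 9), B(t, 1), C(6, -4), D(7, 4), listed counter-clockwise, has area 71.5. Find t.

Write out the shoelace sum; only the two edges meeting at B involve t:
2·Area = [((-7)·1 − t·9) + (t·(-4) − 6·1)] + 143
       = -13·t + 130 = 143
⇒ t = -1.

-1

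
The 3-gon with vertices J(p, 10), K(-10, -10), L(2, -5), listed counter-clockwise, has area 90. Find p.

Write out the shoelace sum; only the two edges meeting at J involve p:
2·Area = [(2·10 − p·(-5)) + (p·(-10) − (-10)·10)] + 70
       = -5·p + 190 = 180
⇒ p = 2.

2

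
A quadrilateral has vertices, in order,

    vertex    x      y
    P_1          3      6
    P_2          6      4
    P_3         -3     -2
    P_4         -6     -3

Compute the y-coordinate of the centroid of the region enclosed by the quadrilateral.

17/9

Apply Gauss's area formula. First the cross-terms c_i = x_i·y_{i+1} − x_{i+1}·y_i:
  -24, 0, -3, -27  ⇒  2A = -54, A = -27.
Then Σ (y_i + y_{i+1})·c_i = -306, so ȳ = -306 / (6·(-27)) = 17/9.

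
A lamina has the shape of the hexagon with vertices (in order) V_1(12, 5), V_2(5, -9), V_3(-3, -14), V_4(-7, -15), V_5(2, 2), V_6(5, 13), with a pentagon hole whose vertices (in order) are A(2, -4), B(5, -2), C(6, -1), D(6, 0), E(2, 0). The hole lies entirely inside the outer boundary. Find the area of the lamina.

180.5

Outer boundary:
Σ = (-133) + (-97) + (-53) + (16) + (16) + (-131) = -382
Area = |Σ|/2 = 191.
Hole:
Apply the shoelace (surveyor's) formula: 2A = Σ (x_i·y_{i+1} − x_{i+1}·y_i), indices taken mod 5.
A→B: (2)(-2) − (5)(-4) = 16
B→C: (5)(-1) − (6)(-2) = 7
C→D: (6)(0) − (6)(-1) = 6
D→E: (6)(0) − (2)(0) = 0
E→A: (2)(-4) − (2)(0) = -8
Σ = 21
Area = |Σ|/2 = 10.5.
Net area = 191 − 10.5 = 180.5.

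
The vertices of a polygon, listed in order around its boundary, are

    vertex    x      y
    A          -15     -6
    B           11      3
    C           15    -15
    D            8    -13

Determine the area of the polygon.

253.5

Apply the shoelace (surveyor's) formula: 2A = Σ (x_i·y_{i+1} − x_{i+1}·y_i), indices taken mod 4.
Σ = (21) + (-210) + (-75) + (-243) = -507
Area = |Σ|/2 = 253.5.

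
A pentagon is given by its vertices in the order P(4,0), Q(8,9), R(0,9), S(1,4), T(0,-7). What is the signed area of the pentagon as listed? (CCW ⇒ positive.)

60

Apply the shoelace formula: 2A = Σ (x_i·y_{i+1} − x_{i+1}·y_i), indices taken mod 5.
Σ = (36) + (72) + (-9) + (-7) + (28) = 120
Signed area = Σ/2 = 60 (positive ⇒ counter-clockwise traversal).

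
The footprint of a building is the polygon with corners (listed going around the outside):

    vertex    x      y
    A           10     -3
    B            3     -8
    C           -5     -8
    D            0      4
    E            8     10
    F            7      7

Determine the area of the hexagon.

Σ = (-71) + (-64) + (-20) + (-32) + (-14) + (-91) = -292
Area = |Σ|/2 = 146.

146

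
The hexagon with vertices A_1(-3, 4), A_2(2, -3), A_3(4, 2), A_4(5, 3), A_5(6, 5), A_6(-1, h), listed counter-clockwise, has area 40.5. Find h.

The doubled signed area Σ (x_i y_{i+1} − x_{i+1} y_i) is linear in h.
With h=0 it equals 27; the coefficient of h is 9 (from the two edges through A_6).
So 9·h + 27 = 2·40.5 = 81 ⇒ h = 6.

6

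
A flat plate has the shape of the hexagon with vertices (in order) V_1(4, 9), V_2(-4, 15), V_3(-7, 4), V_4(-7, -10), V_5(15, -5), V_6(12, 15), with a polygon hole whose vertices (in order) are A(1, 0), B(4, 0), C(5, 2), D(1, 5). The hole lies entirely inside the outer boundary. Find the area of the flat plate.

387.5

Outer boundary:
Apply the surveyor's formula: 2A = Σ (x_i·y_{i+1} − x_{i+1}·y_i), indices taken mod 6.
Σ = (96) + (89) + (98) + (185) + (285) + (48) = 801
Area = |Σ|/2 = 400.5.
Hole:
A→B: (1)(0) − (4)(0) = 0
B→C: (4)(2) − (5)(0) = 8
C→D: (5)(5) − (1)(2) = 23
D→A: (1)(0) − (1)(5) = -5
Σ = 26
Area = |Σ|/2 = 13.
Net area = 400.5 − 13 = 387.5.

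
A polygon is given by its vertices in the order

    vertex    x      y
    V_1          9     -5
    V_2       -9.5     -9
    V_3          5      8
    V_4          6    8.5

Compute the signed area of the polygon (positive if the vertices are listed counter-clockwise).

Apply the surveyor's formula: 2A = Σ (x_i·y_{i+1} − x_{i+1}·y_i), indices taken mod 4.
Σ = (-128.5) + (-31) + (-5.5) + (-106.5) = -271.5
Signed area = Σ/2 = -135.75 (negative ⇒ clockwise traversal).

-135.75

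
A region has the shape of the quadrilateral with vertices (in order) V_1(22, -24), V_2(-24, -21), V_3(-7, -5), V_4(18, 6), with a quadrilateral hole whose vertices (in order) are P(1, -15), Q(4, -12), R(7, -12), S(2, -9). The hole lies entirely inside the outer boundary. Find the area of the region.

778.5

Outer boundary:
Σ = (-1038) + (-27) + (48) + (-564) = -1581
Area = |Σ|/2 = 790.5.
Hole:
Cross-terms: 48, 36, -39, -21  ⇒  Σ = 24
Area = |Σ|/2 = 12.
Net area = 790.5 − 12 = 778.5.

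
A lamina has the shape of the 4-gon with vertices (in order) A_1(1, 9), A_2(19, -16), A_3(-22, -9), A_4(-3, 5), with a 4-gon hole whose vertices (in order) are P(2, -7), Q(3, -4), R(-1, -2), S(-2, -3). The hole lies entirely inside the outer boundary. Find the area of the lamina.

428.5

Outer boundary:
A_1→A_2: (1)(-16) − (19)(9) = -187
A_2→A_3: (19)(-9) − (-22)(-16) = -523
A_3→A_4: (-22)(5) − (-3)(-9) = -137
A_4→A_1: (-3)(9) − (1)(5) = -32
Σ = -879
Area = |Σ|/2 = 439.5.
Hole:
Cross-terms: 13, -10, -1, 20  ⇒  Σ = 22
Area = |Σ|/2 = 11.
Net area = 439.5 − 11 = 428.5.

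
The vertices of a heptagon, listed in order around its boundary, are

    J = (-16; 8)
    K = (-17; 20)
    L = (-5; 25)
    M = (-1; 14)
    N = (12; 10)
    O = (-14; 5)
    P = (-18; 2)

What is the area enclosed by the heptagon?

291

J→K: (-16)(20) − (-17)(8) = -184
K→L: (-17)(25) − (-5)(20) = -325
L→M: (-5)(14) − (-1)(25) = -45
M→N: (-1)(10) − (12)(14) = -178
N→O: (12)(5) − (-14)(10) = 200
O→P: (-14)(2) − (-18)(5) = 62
P→J: (-18)(8) − (-16)(2) = -112
Σ = -582
Area = |Σ|/2 = 291.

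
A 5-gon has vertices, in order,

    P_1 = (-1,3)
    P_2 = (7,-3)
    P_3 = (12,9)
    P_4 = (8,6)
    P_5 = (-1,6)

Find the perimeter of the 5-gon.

|P_1P_2| = √((8)² + (-6)²) = √100 = 10
|P_2P_3| = √((5)² + (12)²) = √169 = 13
|P_3P_4| = √((-4)² + (-3)²) = √25 = 5
|P_4P_5| = √((-9)² + (0)²) = √81 = 9
|P_5P_1| = √((0)² + (-3)²) = √9 = 3
Perimeter = 10 + 13 + 5 + 9 + 3 = 40.

40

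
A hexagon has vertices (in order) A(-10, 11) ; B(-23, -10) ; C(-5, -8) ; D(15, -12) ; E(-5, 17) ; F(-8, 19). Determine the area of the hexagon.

502.5

Apply the shoelace formula: 2A = Σ (x_i·y_{i+1} − x_{i+1}·y_i), indices taken mod 6.
Σ = (353) + (134) + (180) + (195) + (41) + (102) = 1005
Area = |Σ|/2 = 502.5.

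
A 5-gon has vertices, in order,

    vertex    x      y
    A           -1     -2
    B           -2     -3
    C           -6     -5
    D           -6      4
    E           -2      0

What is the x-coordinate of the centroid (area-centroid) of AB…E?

-71/17

Apply the shoelace formula. First the cross-terms c_i = x_i·y_{i+1} − x_{i+1}·y_i:
  -1, -8, -54, 8, 4  ⇒  2A = -51, A = -25.5.
Then Σ (x_i + x_{i+1})·c_i = 639, so x̄ = 639 / (6·(-25.5)) = -71/17.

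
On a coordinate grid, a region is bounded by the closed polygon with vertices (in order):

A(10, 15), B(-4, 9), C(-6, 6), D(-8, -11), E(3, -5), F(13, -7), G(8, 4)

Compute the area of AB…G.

299.5

Σ = (150) + (30) + (114) + (73) + (44) + (108) + (80) = 599
Area = |Σ|/2 = 299.5.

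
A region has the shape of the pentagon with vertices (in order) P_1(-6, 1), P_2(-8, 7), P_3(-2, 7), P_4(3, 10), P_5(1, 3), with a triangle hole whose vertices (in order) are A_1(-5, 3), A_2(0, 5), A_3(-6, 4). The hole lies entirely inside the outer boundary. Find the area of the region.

46

Outer boundary:
Apply the shoelace formula: 2A = Σ (x_i·y_{i+1} − x_{i+1}·y_i), indices taken mod 5.
Σ = (-34) + (-42) + (-41) + (-1) + (19) = -99
Area = |Σ|/2 = 49.5.
Hole:
Apply Gauss's area formula: 2A = Σ (x_i·y_{i+1} − x_{i+1}·y_i), indices taken mod 3.
A_1→A_2: (-5)(5) − (0)(3) = -25
A_2→A_3: (0)(4) − (-6)(5) = 30
A_3→A_1: (-6)(3) − (-5)(4) = 2
Σ = 7
Area = |Σ|/2 = 3.5.
Net area = 49.5 − 3.5 = 46.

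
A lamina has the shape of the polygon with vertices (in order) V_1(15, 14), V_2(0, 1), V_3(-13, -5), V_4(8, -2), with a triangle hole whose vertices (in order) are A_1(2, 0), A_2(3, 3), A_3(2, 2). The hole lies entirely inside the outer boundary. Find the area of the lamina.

Outer boundary:
Apply the surveyor's formula: 2A = Σ (x_i·y_{i+1} − x_{i+1}·y_i), indices taken mod 4.
Σ = (15) + (13) + (66) + (142) = 236
Area = |Σ|/2 = 118.
Hole:
Σ = (6) + (0) + (-4) = 2
Area = |Σ|/2 = 1.
Net area = 118 − 1 = 117.

117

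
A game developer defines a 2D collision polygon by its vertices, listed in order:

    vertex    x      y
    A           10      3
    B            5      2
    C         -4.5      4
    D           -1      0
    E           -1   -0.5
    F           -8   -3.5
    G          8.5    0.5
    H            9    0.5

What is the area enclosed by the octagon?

42.75

Apply the surveyor's formula: 2A = Σ (x_i·y_{i+1} − x_{i+1}·y_i), indices taken mod 8.
A→B: (10)(2) − (5)(3) = 5
B→C: (5)(4) − (-4.5)(2) = 29
C→D: (-4.5)(0) − (-1)(4) = 4
D→E: (-1)(-0.5) − (-1)(0) = 0.5
E→F: (-1)(-3.5) − (-8)(-0.5) = -0.5
F→G: (-8)(0.5) − (8.5)(-3.5) = 25.75
G→H: (8.5)(0.5) − (9)(0.5) = -0.25
H→A: (9)(3) − (10)(0.5) = 22
Σ = 85.5
Area = |Σ|/2 = 42.75.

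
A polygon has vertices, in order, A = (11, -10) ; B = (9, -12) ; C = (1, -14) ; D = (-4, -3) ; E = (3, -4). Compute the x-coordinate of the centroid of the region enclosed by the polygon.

Apply the surveyor's formula. First the cross-terms c_i = x_i·y_{i+1} − x_{i+1}·y_i:
  -42, -114, -59, 25, 14  ⇒  2A = -176, A = -88.
Then Σ (x_i + x_{i+1})·c_i = -1632, so x̄ = -1632 / (6·(-88)) = 34/11.

34/11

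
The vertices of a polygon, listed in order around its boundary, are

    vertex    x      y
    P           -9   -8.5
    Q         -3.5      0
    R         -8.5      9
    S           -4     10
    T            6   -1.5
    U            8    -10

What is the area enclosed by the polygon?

185.125

Apply Gauss's area formula: 2A = Σ (x_i·y_{i+1} − x_{i+1}·y_i), indices taken mod 6.
Σ = (-29.75) + (-31.5) + (-49) + (-54) + (-48) + (-158) = -370.25
Area = |Σ|/2 = 185.125.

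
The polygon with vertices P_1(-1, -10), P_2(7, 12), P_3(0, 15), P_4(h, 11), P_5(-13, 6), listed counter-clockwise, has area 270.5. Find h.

-11

The doubled signed area Σ (x_i y_{i+1} − x_{i+1} y_i) is linear in h.
With h=0 it equals 442; the coefficient of h is -9 (from the two edges through P_4).
So -9·h + 442 = 2·270.5 = 541 ⇒ h = -11.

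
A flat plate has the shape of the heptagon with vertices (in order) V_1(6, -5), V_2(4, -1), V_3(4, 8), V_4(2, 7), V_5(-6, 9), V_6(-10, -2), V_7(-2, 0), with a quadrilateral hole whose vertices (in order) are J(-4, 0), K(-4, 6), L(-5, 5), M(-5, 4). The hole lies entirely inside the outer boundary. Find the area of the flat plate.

111.5

Outer boundary:
Apply the surveyor's formula: 2A = Σ (x_i·y_{i+1} − x_{i+1}·y_i), indices taken mod 7.
Σ = (14) + (36) + (12) + (60) + (102) + (-4) + (10) = 230
Area = |Σ|/2 = 115.
Hole:
Apply the shoelace (surveyor's) formula: 2A = Σ (x_i·y_{i+1} − x_{i+1}·y_i), indices taken mod 4.
Cross-terms: -24, 10, 5, 16  ⇒  Σ = 7
Area = |Σ|/2 = 3.5.
Net area = 115 − 3.5 = 111.5.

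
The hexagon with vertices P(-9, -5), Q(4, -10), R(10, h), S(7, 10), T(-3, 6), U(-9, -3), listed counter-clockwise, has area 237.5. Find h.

-4

Write out the shoelace sum; only the two edges meeting at R involve h:
2·Area = [(4·h − 10·(-10)) + (10·10 − 7·h)] + 263
       = -3·h + 463 = 475
⇒ h = -4.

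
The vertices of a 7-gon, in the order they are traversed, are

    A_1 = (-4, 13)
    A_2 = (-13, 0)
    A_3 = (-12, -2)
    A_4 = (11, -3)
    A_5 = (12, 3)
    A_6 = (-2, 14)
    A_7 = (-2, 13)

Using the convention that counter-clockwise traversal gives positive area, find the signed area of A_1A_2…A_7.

Apply Gauss's area formula: 2A = Σ (x_i·y_{i+1} − x_{i+1}·y_i), indices taken mod 7.
Σ = (169) + (26) + (58) + (69) + (174) + (2) + (26) = 524
Signed area = Σ/2 = 262 (positive ⇒ counter-clockwise traversal).

262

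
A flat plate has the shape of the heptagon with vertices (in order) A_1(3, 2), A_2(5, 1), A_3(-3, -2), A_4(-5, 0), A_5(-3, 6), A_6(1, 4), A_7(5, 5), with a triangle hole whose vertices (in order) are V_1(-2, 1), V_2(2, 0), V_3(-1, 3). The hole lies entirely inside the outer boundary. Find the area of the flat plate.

41.5

Outer boundary:
Apply Gauss's area formula: 2A = Σ (x_i·y_{i+1} − x_{i+1}·y_i), indices taken mod 7.
Σ = (-7) + (-7) + (-10) + (-30) + (-18) + (-15) + (-5) = -92
Area = |Σ|/2 = 46.
Hole:
Σ = (-2) + (6) + (5) = 9
Area = |Σ|/2 = 4.5.
Net area = 46 − 4.5 = 41.5.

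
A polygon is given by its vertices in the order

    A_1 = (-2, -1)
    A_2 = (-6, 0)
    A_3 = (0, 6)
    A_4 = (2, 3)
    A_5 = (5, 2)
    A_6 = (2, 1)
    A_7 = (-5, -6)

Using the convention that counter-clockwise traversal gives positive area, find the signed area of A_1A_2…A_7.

Apply the shoelace (surveyor's) formula: 2A = Σ (x_i·y_{i+1} − x_{i+1}·y_i), indices taken mod 7.
A_1→A_2: (-2)(0) − (-6)(-1) = -6
A_2→A_3: (-6)(6) − (0)(0) = -36
A_3→A_4: (0)(3) − (2)(6) = -12
A_4→A_5: (2)(2) − (5)(3) = -11
A_5→A_6: (5)(1) − (2)(2) = 1
A_6→A_7: (2)(-6) − (-5)(1) = -7
A_7→A_1: (-5)(-1) − (-2)(-6) = -7
Σ = -78
Signed area = Σ/2 = -39 (negative ⇒ clockwise traversal).

-39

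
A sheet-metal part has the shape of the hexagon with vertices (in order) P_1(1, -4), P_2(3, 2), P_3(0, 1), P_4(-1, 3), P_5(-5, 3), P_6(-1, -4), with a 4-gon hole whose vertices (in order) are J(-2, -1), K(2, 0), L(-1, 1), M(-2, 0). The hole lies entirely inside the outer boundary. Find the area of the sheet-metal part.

26.5

Outer boundary:
Apply Gauss's area formula: 2A = Σ (x_i·y_{i+1} − x_{i+1}·y_i), indices taken mod 6.
Cross-terms: 14, 3, 1, 12, 23, 8  ⇒  Σ = 61
Area = |Σ|/2 = 30.5.
Hole:
Apply the shoelace (surveyor's) formula: 2A = Σ (x_i·y_{i+1} − x_{i+1}·y_i), indices taken mod 4.
J→K: (-2)(0) − (2)(-1) = 2
K→L: (2)(1) − (-1)(0) = 2
L→M: (-1)(0) − (-2)(1) = 2
M→J: (-2)(-1) − (-2)(0) = 2
Σ = 8
Area = |Σ|/2 = 4.
Net area = 30.5 − 4 = 26.5.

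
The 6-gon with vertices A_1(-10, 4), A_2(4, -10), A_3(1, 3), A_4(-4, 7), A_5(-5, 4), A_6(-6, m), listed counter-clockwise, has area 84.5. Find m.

5

Write out the shoelace sum; only the two edges meeting at A_6 involve m:
2·Area = [((-5)·m − (-6)·4) + ((-6)·4 − (-10)·m)] + 144
       = 5·m + 144 = 169
⇒ m = 5.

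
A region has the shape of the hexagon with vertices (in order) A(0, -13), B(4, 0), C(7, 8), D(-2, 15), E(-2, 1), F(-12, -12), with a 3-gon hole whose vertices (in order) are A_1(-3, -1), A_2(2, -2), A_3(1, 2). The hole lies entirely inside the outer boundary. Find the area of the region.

203

Outer boundary:
Apply the shoelace formula: 2A = Σ (x_i·y_{i+1} − x_{i+1}·y_i), indices taken mod 6.
Σ = (52) + (32) + (121) + (28) + (36) + (156) = 425
Area = |Σ|/2 = 212.5.
Hole:
Apply Gauss's area formula: 2A = Σ (x_i·y_{i+1} − x_{i+1}·y_i), indices taken mod 3.
Σ = (8) + (6) + (5) = 19
Area = |Σ|/2 = 9.5.
Net area = 212.5 − 9.5 = 203.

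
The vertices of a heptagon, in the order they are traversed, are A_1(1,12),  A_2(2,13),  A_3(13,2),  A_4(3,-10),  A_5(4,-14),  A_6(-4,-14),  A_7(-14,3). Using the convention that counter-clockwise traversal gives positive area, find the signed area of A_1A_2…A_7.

-402.5

A_1→A_2: (1)(13) − (2)(12) = -11
A_2→A_3: (2)(2) − (13)(13) = -165
A_3→A_4: (13)(-10) − (3)(2) = -136
A_4→A_5: (3)(-14) − (4)(-10) = -2
A_5→A_6: (4)(-14) − (-4)(-14) = -112
A_6→A_7: (-4)(3) − (-14)(-14) = -208
A_7→A_1: (-14)(12) − (1)(3) = -171
Σ = -805
Signed area = Σ/2 = -402.5 (negative ⇒ clockwise traversal).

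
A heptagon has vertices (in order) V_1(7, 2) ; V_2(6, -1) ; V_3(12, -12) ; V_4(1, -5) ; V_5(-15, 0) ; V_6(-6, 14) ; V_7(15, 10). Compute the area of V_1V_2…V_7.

Apply the shoelace formula: 2A = Σ (x_i·y_{i+1} − x_{i+1}·y_i), indices taken mod 7.
Σ = (-19) + (-60) + (-48) + (-75) + (-210) + (-270) + (-40) = -722
Area = |Σ|/2 = 361.

361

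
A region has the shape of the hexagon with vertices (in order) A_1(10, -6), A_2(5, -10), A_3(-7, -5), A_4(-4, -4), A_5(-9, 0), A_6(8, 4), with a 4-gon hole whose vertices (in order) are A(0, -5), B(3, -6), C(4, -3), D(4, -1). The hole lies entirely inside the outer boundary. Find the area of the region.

Outer boundary:
A_1→A_2: (10)(-10) − (5)(-6) = -70
A_2→A_3: (5)(-5) − (-7)(-10) = -95
A_3→A_4: (-7)(-4) − (-4)(-5) = 8
A_4→A_5: (-4)(0) − (-9)(-4) = -36
A_5→A_6: (-9)(4) − (8)(0) = -36
A_6→A_1: (8)(-6) − (10)(4) = -88
Σ = -317
Area = |Σ|/2 = 158.5.
Hole:
Apply the shoelace formula: 2A = Σ (x_i·y_{i+1} − x_{i+1}·y_i), indices taken mod 4.
Σ = (15) + (15) + (8) + (-20) = 18
Area = |Σ|/2 = 9.
Net area = 158.5 − 9 = 149.5.

149.5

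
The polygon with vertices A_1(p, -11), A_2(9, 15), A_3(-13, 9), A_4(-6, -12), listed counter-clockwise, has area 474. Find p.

The doubled signed area Σ (x_i y_{i+1} − x_{i+1} y_i) is linear in p.
With p=0 it equals 651; the coefficient of p is 27 (from the two edges through A_1).
So 27·p + 651 = 2·474 = 948 ⇒ p = 11.

11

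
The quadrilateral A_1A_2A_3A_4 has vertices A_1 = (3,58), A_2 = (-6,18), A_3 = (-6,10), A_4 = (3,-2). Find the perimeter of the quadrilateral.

|A_1A_2| = √((-9)² + (-40)²) = √1681 = 41
|A_2A_3| = √((0)² + (-8)²) = √64 = 8
|A_3A_4| = √((9)² + (-12)²) = √225 = 15
|A_4A_1| = √((0)² + (60)²) = √3600 = 60
Perimeter = 41 + 8 + 15 + 60 = 124.

124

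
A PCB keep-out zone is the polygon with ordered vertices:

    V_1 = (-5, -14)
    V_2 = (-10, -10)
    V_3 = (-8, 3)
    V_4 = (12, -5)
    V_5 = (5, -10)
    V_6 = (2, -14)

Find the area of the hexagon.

219.5

Apply the shoelace formula: 2A = Σ (x_i·y_{i+1} − x_{i+1}·y_i), indices taken mod 6.
V_1→V_2: (-5)(-10) − (-10)(-14) = -90
V_2→V_3: (-10)(3) − (-8)(-10) = -110
V_3→V_4: (-8)(-5) − (12)(3) = 4
V_4→V_5: (12)(-10) − (5)(-5) = -95
V_5→V_6: (5)(-14) − (2)(-10) = -50
V_6→V_1: (2)(-14) − (-5)(-14) = -98
Σ = -439
Area = |Σ|/2 = 219.5.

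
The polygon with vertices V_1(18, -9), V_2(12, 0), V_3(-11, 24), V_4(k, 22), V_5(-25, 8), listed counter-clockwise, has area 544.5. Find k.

Write out the shoelace sum; only the two edges meeting at V_4 involve k:
2·Area = [((-11)·22 − k·24) + (k·8 − (-25)·22)] + 477
       = -16·k + 785 = 1089
⇒ k = -19.

-19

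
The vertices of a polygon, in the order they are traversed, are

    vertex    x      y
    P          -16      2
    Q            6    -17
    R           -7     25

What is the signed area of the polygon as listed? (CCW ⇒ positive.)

Apply Gauss's area formula: 2A = Σ (x_i·y_{i+1} − x_{i+1}·y_i), indices taken mod 3.
P→Q: (-16)(-17) − (6)(2) = 260
Q→R: (6)(25) − (-7)(-17) = 31
R→P: (-7)(2) − (-16)(25) = 386
Σ = 677
Signed area = Σ/2 = 338.5 (positive ⇒ counter-clockwise traversal).

338.5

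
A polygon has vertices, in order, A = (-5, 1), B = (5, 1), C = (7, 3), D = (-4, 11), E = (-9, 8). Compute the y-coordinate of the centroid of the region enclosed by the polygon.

562/111

Apply the surveyor's formula. First the cross-terms c_i = x_i·y_{i+1} − x_{i+1}·y_i:
  -10, 8, 89, 67, 31  ⇒  2A = 185, A = 92.5.
Then Σ (y_i + y_{i+1})·c_i = 2810, so ȳ = 2810 / (6·92.5) = 562/111.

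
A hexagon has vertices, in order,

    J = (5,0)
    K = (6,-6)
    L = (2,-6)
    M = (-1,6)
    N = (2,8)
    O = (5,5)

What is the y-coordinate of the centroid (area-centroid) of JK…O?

109/123

Apply Gauss's area formula. First the cross-terms c_i = x_i·y_{i+1} − x_{i+1}·y_i:
  -30, -24, 6, -20, -30, -25  ⇒  2A = -123, A = -61.5.
Then Σ (y_i + y_{i+1})·c_i = -327, so ȳ = -327 / (6·(-61.5)) = 109/123.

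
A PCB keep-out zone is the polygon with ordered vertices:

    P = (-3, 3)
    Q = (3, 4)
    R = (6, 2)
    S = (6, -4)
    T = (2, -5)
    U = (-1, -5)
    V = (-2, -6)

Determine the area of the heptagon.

70

Σ = (-21) + (-18) + (-36) + (-22) + (-15) + (-4) + (-24) = -140
Area = |Σ|/2 = 70.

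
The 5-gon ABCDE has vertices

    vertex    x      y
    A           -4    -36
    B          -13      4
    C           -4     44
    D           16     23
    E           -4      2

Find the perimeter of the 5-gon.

|AB| = √((-9)² + (40)²) = √1681 = 41
|BC| = √((9)² + (40)²) = √1681 = 41
|CD| = √((20)² + (-21)²) = √841 = 29
|DE| = √((-20)² + (-21)²) = √841 = 29
|EA| = √((0)² + (-38)²) = √1444 = 38
Perimeter = 41 + 41 + 29 + 29 + 38 = 178.

178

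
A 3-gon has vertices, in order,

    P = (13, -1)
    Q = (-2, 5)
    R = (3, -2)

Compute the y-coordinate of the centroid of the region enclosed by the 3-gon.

2/3

Apply the surveyor's formula. First the cross-terms c_i = x_i·y_{i+1} − x_{i+1}·y_i:
  63, -11, 23  ⇒  2A = 75, A = 37.5.
Then Σ (y_i + y_{i+1})·c_i = 150, so ȳ = 150 / (6·37.5) = 2/3.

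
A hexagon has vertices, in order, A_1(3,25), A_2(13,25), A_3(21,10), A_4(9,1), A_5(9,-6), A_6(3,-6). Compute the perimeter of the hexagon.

86

|A_1A_2| = √((10)² + (0)²) = √100 = 10
|A_2A_3| = √((8)² + (-15)²) = √289 = 17
|A_3A_4| = √((-12)² + (-9)²) = √225 = 15
|A_4A_5| = √((0)² + (-7)²) = √49 = 7
|A_5A_6| = √((-6)² + (0)²) = √36 = 6
|A_6A_1| = √((0)² + (31)²) = √961 = 31
Perimeter = 10 + 17 + 15 + 7 + 6 + 31 = 86.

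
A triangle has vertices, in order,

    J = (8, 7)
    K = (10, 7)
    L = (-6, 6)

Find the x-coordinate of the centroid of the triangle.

Apply the shoelace (surveyor's) formula. First the cross-terms c_i = x_i·y_{i+1} − x_{i+1}·y_i:
  -14, 102, -90  ⇒  2A = -2, A = -1.
Then Σ (x_i + x_{i+1})·c_i = -24, so x̄ = -24 / (6·(-1)) = 4.

4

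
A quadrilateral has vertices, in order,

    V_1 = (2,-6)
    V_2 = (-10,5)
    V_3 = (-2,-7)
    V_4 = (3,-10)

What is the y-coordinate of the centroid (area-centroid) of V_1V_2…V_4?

-839/219

Apply the shoelace formula. First the cross-terms c_i = x_i·y_{i+1} − x_{i+1}·y_i:
  -50, 80, 41, 2  ⇒  2A = 73, A = 36.5.
Then Σ (y_i + y_{i+1})·c_i = -839, so ȳ = -839 / (6·36.5) = -839/219.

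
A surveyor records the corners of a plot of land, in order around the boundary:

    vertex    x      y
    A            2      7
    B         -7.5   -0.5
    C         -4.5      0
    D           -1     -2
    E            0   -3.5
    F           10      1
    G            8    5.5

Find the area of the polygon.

Σ = (51.5) + (-2.25) + (9) + (3.5) + (35) + (47) + (45) = 188.75
Area = |Σ|/2 = 94.375.

94.375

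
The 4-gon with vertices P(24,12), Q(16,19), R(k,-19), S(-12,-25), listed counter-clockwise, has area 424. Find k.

The doubled signed area Σ (x_i y_{i+1} − x_{i+1} y_i) is linear in k.
With k=0 it equals 188; the coefficient of k is -44 (from the two edges through R).
So -44·k + 188 = 2·424 = 848 ⇒ k = -15.

-15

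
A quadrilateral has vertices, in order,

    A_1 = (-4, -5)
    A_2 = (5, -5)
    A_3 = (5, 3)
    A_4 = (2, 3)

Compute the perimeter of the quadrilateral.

30

|A_1A_2| = √((9)² + (0)²) = √81 = 9
|A_2A_3| = √((0)² + (8)²) = √64 = 8
|A_3A_4| = √((-3)² + (0)²) = √9 = 3
|A_4A_1| = √((-6)² + (-8)²) = √100 = 10
Perimeter = 9 + 8 + 3 + 10 = 30.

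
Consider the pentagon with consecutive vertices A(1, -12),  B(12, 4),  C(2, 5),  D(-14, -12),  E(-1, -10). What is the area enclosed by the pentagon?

A→B: (1)(4) − (12)(-12) = 148
B→C: (12)(5) − (2)(4) = 52
C→D: (2)(-12) − (-14)(5) = 46
D→E: (-14)(-10) − (-1)(-12) = 128
E→A: (-1)(-12) − (1)(-10) = 22
Σ = 396
Area = |Σ|/2 = 198.

198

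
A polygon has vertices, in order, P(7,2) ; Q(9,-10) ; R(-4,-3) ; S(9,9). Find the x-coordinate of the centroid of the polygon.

Apply the shoelace formula. First the cross-terms c_i = x_i·y_{i+1} − x_{i+1}·y_i:
  -88, -67, -9, -45  ⇒  2A = -209, A = -104.5.
Then Σ (x_i + x_{i+1})·c_i = -2508, so x̄ = -2508 / (6·(-104.5)) = 4.

4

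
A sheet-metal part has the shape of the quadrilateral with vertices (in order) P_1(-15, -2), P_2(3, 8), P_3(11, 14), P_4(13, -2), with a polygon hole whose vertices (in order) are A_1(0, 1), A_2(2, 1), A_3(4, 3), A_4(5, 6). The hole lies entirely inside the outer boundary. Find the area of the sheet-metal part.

203

Outer boundary:
Cross-terms: -114, -46, -204, -56  ⇒  Σ = -420
Area = |Σ|/2 = 210.
Hole:
Apply the shoelace (surveyor's) formula: 2A = Σ (x_i·y_{i+1} − x_{i+1}·y_i), indices taken mod 4.
Cross-terms: -2, 2, 9, 5  ⇒  Σ = 14
Area = |Σ|/2 = 7.
Net area = 210 − 7 = 203.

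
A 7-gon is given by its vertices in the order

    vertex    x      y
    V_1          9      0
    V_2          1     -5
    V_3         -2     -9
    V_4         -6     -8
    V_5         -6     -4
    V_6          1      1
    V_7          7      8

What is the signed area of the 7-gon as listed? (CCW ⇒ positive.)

Apply the shoelace (surveyor's) formula: 2A = Σ (x_i·y_{i+1} − x_{i+1}·y_i), indices taken mod 7.
Cross-terms: -45, -19, -38, -24, -2, 1, -72  ⇒  Σ = -199
Signed area = Σ/2 = -99.5 (negative ⇒ clockwise traversal).

-99.5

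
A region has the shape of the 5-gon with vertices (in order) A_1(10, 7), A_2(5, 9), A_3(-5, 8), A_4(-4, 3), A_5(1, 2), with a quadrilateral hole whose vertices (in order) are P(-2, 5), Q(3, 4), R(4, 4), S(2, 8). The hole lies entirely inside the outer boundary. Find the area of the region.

Outer boundary:
Apply the shoelace formula: 2A = Σ (x_i·y_{i+1} − x_{i+1}·y_i), indices taken mod 5.
Σ = (55) + (85) + (17) + (-11) + (-13) = 133
Area = |Σ|/2 = 66.5.
Hole:
P→Q: (-2)(4) − (3)(5) = -23
Q→R: (3)(4) − (4)(4) = -4
R→S: (4)(8) − (2)(4) = 24
S→P: (2)(5) − (-2)(8) = 26
Σ = 23
Area = |Σ|/2 = 11.5.
Net area = 66.5 − 11.5 = 55.

55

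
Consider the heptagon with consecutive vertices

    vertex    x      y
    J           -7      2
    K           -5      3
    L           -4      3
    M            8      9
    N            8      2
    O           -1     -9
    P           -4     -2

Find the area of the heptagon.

Apply the shoelace formula: 2A = Σ (x_i·y_{i+1} − x_{i+1}·y_i), indices taken mod 7.
Σ = (-11) + (-3) + (-60) + (-56) + (-70) + (-34) + (-22) = -256
Area = |Σ|/2 = 128.

128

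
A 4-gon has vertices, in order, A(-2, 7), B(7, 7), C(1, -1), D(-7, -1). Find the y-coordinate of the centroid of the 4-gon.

Apply Gauss's area formula. First the cross-terms c_i = x_i·y_{i+1} − x_{i+1}·y_i:
  -63, -14, -8, -51  ⇒  2A = -136, A = -68.
Then Σ (y_i + y_{i+1})·c_i = -1256, so ȳ = -1256 / (6·(-68)) = 157/51.

157/51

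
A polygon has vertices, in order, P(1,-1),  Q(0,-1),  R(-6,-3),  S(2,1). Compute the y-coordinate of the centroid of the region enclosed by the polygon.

Apply Gauss's area formula. First the cross-terms c_i = x_i·y_{i+1} − x_{i+1}·y_i:
  -1, -6, 0, -3  ⇒  2A = -10, A = -5.
Then Σ (y_i + y_{i+1})·c_i = 26, so ȳ = 26 / (6·(-5)) = -13/15.

-13/15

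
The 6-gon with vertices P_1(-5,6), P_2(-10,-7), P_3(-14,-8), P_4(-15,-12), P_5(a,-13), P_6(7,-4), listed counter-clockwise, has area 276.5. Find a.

15

The doubled signed area Σ (x_i y_{i+1} − x_{i+1} y_i) is linear in a.
With a=0 it equals 433; the coefficient of a is 8 (from the two edges through P_5).
So 8·a + 433 = 2·276.5 = 553 ⇒ a = 15.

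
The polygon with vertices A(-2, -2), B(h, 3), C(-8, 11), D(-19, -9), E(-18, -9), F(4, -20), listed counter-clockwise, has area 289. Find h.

The doubled signed area Σ (x_i y_{i+1} − x_{i+1} y_i) is linear in h.
With h=0 it equals 656; the coefficient of h is 13 (from the two edges through B).
So 13·h + 656 = 2·289 = 578 ⇒ h = -6.

-6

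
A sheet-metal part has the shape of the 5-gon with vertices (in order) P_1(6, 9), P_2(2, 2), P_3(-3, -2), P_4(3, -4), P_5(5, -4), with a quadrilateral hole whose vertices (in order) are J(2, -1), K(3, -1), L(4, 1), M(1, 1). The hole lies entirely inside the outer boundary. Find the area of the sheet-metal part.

41.5

Outer boundary:
Apply the shoelace formula: 2A = Σ (x_i·y_{i+1} − x_{i+1}·y_i), indices taken mod 5.
P_1→P_2: (6)(2) − (2)(9) = -6
P_2→P_3: (2)(-2) − (-3)(2) = 2
P_3→P_4: (-3)(-4) − (3)(-2) = 18
P_4→P_5: (3)(-4) − (5)(-4) = 8
P_5→P_1: (5)(9) − (6)(-4) = 69
Σ = 91
Area = |Σ|/2 = 45.5.
Hole:
Σ = (1) + (7) + (3) + (-3) = 8
Area = |Σ|/2 = 4.
Net area = 45.5 − 4 = 41.5.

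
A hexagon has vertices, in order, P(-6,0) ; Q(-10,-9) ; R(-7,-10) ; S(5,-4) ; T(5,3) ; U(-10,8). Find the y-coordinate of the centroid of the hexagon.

Apply the surveyor's formula. First the cross-terms c_i = x_i·y_{i+1} − x_{i+1}·y_i:
  54, 37, 78, 35, 70, 48  ⇒  2A = 322, A = 161.
Then Σ (y_i + y_{i+1})·c_i = -1162, so ȳ = -1162 / (6·161) = -83/69.

-83/69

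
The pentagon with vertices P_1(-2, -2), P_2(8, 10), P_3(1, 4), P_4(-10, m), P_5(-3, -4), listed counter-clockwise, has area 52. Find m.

Write out the shoelace sum; only the two edges meeting at P_4 involve m:
2·Area = [(1·m − (-10)·4) + ((-10)·(-4) − (-3)·m)] + 16
       = 4·m + 96 = 104
⇒ m = 2.

2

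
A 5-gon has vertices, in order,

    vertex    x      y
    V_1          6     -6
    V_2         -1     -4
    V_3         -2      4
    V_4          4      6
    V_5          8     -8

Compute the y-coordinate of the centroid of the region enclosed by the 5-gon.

-0.4

Apply the surveyor's formula. First the cross-terms c_i = x_i·y_{i+1} − x_{i+1}·y_i:
  -30, -12, -28, -80, 0  ⇒  2A = -150, A = -75.
Then Σ (y_i + y_{i+1})·c_i = 180, so ȳ = 180 / (6·(-75)) = -0.4.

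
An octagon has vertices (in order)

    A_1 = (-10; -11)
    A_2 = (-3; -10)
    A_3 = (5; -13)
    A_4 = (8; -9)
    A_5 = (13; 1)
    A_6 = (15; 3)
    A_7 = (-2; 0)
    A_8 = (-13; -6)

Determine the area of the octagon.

Apply Gauss's area formula: 2A = Σ (x_i·y_{i+1} − x_{i+1}·y_i), indices taken mod 8.
A_1→A_2: (-10)(-10) − (-3)(-11) = 67
A_2→A_3: (-3)(-13) − (5)(-10) = 89
A_3→A_4: (5)(-9) − (8)(-13) = 59
A_4→A_5: (8)(1) − (13)(-9) = 125
A_5→A_6: (13)(3) − (15)(1) = 24
A_6→A_7: (15)(0) − (-2)(3) = 6
A_7→A_8: (-2)(-6) − (-13)(0) = 12
A_8→A_1: (-13)(-11) − (-10)(-6) = 83
Σ = 465
Area = |Σ|/2 = 232.5.

232.5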